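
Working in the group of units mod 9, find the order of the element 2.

6

Since 2 ∈ (Z/9Z)^×, its order divides φ(9) = φ(3^2) = 3·(3−1) = 6 = 2 · 3.
Divisors of 6: 1, 2, 3, 6.
Evaluate successive powers at the divisors of 6:
2^1 ≡ 2 (mod 9)
2^2 ≡ 4 (mod 9)
2^3 ≡ 8 (mod 9)
2^6 ≡ 1 (mod 9) ✓
Hence ord(2) = 6.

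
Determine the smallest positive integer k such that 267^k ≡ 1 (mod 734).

366

The order of 267 must divide φ(734) = φ(2)·φ(367) = 1·366 = 366 = 2 · 3 · 61.
Divisors of 366: 1, 2, 3, 6, 61, 122, 183, 366.
Check 267^d mod 734 for each divisor in increasing order:
267^1 ≡ 267
267^2 ≡ 91
267^3 ≡ 75
267^6 ≡ 487
267^61 ≡ 451
267^122 ≡ 83
267^183 ≡ 733
267^366 ≡ 1
Hence ord(267) = 366.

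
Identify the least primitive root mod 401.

φ(401) = 401 − 1 = 400 = 2^4 · 5^2.
Test candidates g = 2, 3, … against the prime factors q ∈ {2, 5} of φ(401): g is a generator iff g^(400/q) ≢ 1 for every such q.
g = 2: 2^200 ≡ 1 — hits 1, so not a primitive root.
g = 3: 3^200 ≡ 400; 3^80 ≡ 72 — none is 1, so 3 is a primitive root.
The smallest primitive root modulo 401 is 3.

3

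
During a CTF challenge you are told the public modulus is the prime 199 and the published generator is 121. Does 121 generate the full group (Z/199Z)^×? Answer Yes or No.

No

φ(199) = 199 − 1 = 198 = 2 · 3^2 · 11.
An element g generates (Z/199Z)^× iff g^(198/q) ≢ 1 (mod 199) for each prime q ∈ {2, 3, 11}.
121^99 ≡ 1 (mod 199)  [q = 2: ≡ 1 ✗]
121^66 ≡ 1 (mod 199)  [q = 3: ≡ 1 ✗]
121^18 ≡ 62 (mod 199)  [q = 11: ≢ 1 ✓]
Since 121^99 ≡ 1, the order of 121 divides 99 < 198, so 121 is not a primitive root.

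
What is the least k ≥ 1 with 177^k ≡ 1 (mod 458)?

76

Since 177 ∈ (Z/458Z)^×, its order divides φ(458) = φ(2)·φ(229) = 1·228 = 228 = 2^2 · 3 · 19.
Divisors of 228: 1, 2, 3, 4, 6, 12, 19, 38, 57, 76, 114, 228.
Test each divisor d:
177^1 ≡ 177 (mod 458)
177^2 ≡ 185 (mod 458)
177^3 ≡ 227 (mod 458)
177^4 ≡ 333 (mod 458)
177^6 ≡ 233 (mod 458)
177^12 ≡ 245 (mod 458)
177^19 ≡ 107 (mod 458)
177^38 ≡ 457 (mod 458)
177^57 ≡ 351 (mod 458)
177^76 ≡ 1 (mod 458) ✓
The smallest such exponent is 76, so the order of 177 is 76.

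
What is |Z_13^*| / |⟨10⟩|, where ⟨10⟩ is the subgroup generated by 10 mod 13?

2

Since 10 ∈ (Z/13Z)^×, its order divides φ(13) = 13 − 1 = 12 = 2^2 · 3.
Divisors of 12: 1, 2, 3, 4, 6, 12.
Compute 10^d (mod 13) for the divisors d until we hit 1:
10^1 ≡ 10
10^2 ≡ 9
10^3 ≡ 12
10^4 ≡ 3
10^6 ≡ 1
Thus |⟨10⟩| = ord(10) = 6.
[(Z/13Z)^× : ⟨10⟩] = 12/6 = 2.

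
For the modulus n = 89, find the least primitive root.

3

φ(89) = 89 − 1 = 88 = 2^3 · 11.
Test candidates g = 2, 3, … against the prime factors q ∈ {2, 11} of φ(89): g is a generator iff g^(88/q) ≢ 1 for every such q.
g = 2: 2^44 ≡ 1 — hits 1, so not a primitive root.
g = 3: 3^44 ≡ 88; 3^8 ≡ 64 — none is 1, so 3 is a primitive root.
Hence the least primitive root of 89 is 3.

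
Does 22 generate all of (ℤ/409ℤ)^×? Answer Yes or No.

Yes

φ(409) = 409 − 1 = 408 = 2^3 · 3 · 17.
It suffices to check that the order of 22 is not a proper divisor of 408: compute 22^(408/q) for q ∈ {2, 3, 17}.
22^204 ≡ 408 (mod 409)  [q = 2: ≢ 1 ✓]
22^136 ≡ 355 (mod 409)  [q = 3: ≢ 1 ✓]
22^24 ≡ 82 (mod 409)  [q = 17: ≢ 1 ✓]
Every test exponent gives a nontrivial residue, hence 22 generates the full group.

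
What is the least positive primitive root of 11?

2

φ(11) = 11 − 1 = 10 = 2 · 5.
Test candidates g = 2, 3, … against the prime factors q ∈ {2, 5} of φ(11): g is a generator iff g^(10/q) ≢ 1 for every such q.
g = 2: 2^5 ≡ 10; 2^2 ≡ 4 — none is 1, so 2 is a primitive root.
The smallest primitive root modulo 11 is 2.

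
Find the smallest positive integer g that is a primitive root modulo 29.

2

φ(29) = 29 − 1 = 28 = 2^2 · 7.
Test candidates g = 2, 3, … against the prime factors q ∈ {2, 7} of φ(29): g is a generator iff g^(28/q) ≢ 1 for every such q.
g = 2: 2^14 ≡ 28; 2^4 ≡ 16 — none is 1, so 2 is a primitive root.
So 2 is the smallest generator of (Z/29Z)^×.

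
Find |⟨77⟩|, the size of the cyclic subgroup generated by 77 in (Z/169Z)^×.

ord(77) | φ(169) = φ(13^2) = 13·(13−1) = 156 = 2^2 · 3 · 13.
Divisors of 156: 1, 2, 3, 4, 6, 12, 13, 26, 39, 52, 78, 156.
Check 77^d mod 169 for each divisor in increasing order:
77^1 ≡ 77
77^2 ≡ 14
77^3 ≡ 64
77^4 ≡ 27
77^6 ≡ 40
77^12 ≡ 79
77^13 ≡ 168
77^26 ≡ 1
The smallest such exponent is 26, so the order of 77 is 26.

26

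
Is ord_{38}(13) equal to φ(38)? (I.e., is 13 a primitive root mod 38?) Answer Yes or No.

φ(38) = φ(2)·φ(19) = 1·18 = 18 = 2 · 3^2.
13 is a primitive root mod 38 iff 13^(φ(38)/q) ≢ 1 for every prime q | φ(38), i.e. q ∈ {2, 3}.
13^9 ≡ 37 (mod 38)  [q = 2: ≢ 1 ✓]
13^6 ≡ 11 (mod 38)  [q = 3: ≢ 1 ✓]
Every test exponent gives a nontrivial residue, hence 13 generates the full group.

Yes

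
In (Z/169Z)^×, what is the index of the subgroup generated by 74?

4

The order of 74 must divide φ(169) = φ(13^2) = 13·(13−1) = 156 = 2^2 · 3 · 13.
Divisors of 156: 1, 2, 3, 4, 6, 12, 13, 26, 39, 52, 78, 156.
Evaluate successive powers at the divisors of 156:
74^1 ≡ 74
74^2 ≡ 68
74^3 ≡ 131
74^4 ≡ 61
74^6 ≡ 92
74^12 ≡ 14
74^13 ≡ 22
74^26 ≡ 146
74^39 ≡ 1
So ord_169(74) = 39, hence |⟨74⟩| = 39.
[(Z/169Z)^× : ⟨74⟩] = 156/39 = 4.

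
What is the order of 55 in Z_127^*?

By Lagrange's theorem, ord_127(55) divides φ(127) = 127 − 1 = 126 = 2 · 3^2 · 7.
Divisors of 126: 1, 2, 3, 6, 7, 9, 14, 18, 21, 42, 63, 126.
Evaluate successive powers at the divisors of 126:
55^1 ≡ 55 (mod 127)
55^2 ≡ 104 (mod 127)
55^3 ≡ 5 (mod 127)
55^6 ≡ 25 (mod 127)
55^7 ≡ 105 (mod 127)
55^9 ≡ 125 (mod 127)
55^14 ≡ 103 (mod 127)
55^18 ≡ 4 (mod 127)
55^21 ≡ 20 (mod 127)
55^42 ≡ 19 (mod 127)
55^63 ≡ 126 (mod 127)
55^126 ≡ 1 (mod 127) ✓
The smallest such exponent is 126, so the order of 55 is 126.

126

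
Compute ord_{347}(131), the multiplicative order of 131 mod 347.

Since 131 ∈ (Z/347Z)^×, its order divides φ(347) = 347 − 1 = 346 = 2 · 173.
Divisors of 346: 1, 2, 173, 346.
Check 131^d mod 347 for each divisor in increasing order:
131^1 ≡ 131
131^2 ≡ 158
131^173 ≡ 1
The smallest such exponent is 173, so the order of 131 is 173.

173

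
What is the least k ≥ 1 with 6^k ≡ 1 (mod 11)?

The order of 6 must divide φ(11) = 11 − 1 = 10 = 2 · 5.
Divisors of 10: 1, 2, 5, 10.
Test each divisor d:
6^1 ≡ 6 (mod 11)
6^2 ≡ 3 (mod 11)
6^5 ≡ 10 (mod 11)
6^10 ≡ 1 (mod 11) ✓
The smallest such exponent is 10, so the order of 6 is 10.

10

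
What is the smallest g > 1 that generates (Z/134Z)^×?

7

φ(134) = φ(2)·φ(67) = 1·66 = 66 = 2 · 3 · 11.
Test candidates g = 2, 3, … against the prime factors q ∈ {2, 3, 11} of φ(134): g is a generator iff g^(66/q) ≢ 1 for every such q.
g = 2: gcd(2, 134) = 2 > 1, not a unit — skip.
g = 3: 3^33 ≡ 133; 3^22 ≡ 1 — hits 1, so not a primitive root.
g = 4: gcd(4, 134) = 2 > 1, not a unit — skip.
g = 5: 5^33 ≡ 133; 5^22 ≡ 1 — hits 1, so not a primitive root.
g = 6: gcd(6, 134) = 2 > 1, not a unit — skip.
g = 7: 7^33 ≡ 133; 7^22 ≡ 29; 7^6 ≡ 131 — none is 1, so 7 is a primitive root.
So 7 is the smallest generator of (Z/134Z)^×.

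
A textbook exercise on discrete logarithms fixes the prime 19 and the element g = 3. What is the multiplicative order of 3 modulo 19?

The order of 3 must divide φ(19) = 19 − 1 = 18 = 2 · 3^2.
Divisors of 18: 1, 2, 3, 6, 9, 18.
Compute 3^d (mod 19) for the divisors d until we hit 1:
3^1 ≡ 3 (mod 19)
3^2 ≡ 9 (mod 19)
3^3 ≡ 8 (mod 19)
3^6 ≡ 7 (mod 19)
3^9 ≡ 18 (mod 19)
3^18 ≡ 1 (mod 19) ✓
Therefore the multiplicative order of 3 modulo 19 is 18.

18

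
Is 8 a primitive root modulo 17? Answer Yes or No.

φ(17) = 17 − 1 = 16 = 2^4.
Test 8^(16/q) mod 17 for each prime factor q of 16:
8^8 ≡ 1 (mod 17)  [q = 2: ≡ 1 ✗]
8^8 ≡ 1 shows ord(8) | 8, strictly less than φ(17); not a primitive root.

No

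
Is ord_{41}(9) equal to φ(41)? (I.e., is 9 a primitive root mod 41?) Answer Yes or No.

No

φ(41) = 41 − 1 = 40 = 2^3 · 5.
It suffices to check that the order of 9 is not a proper divisor of 40: compute 9^(40/q) for q ∈ {2, 5}.
9^20 ≡ 1 (mod 41)  [q = 2: ≡ 1 ✗]
9^8 ≡ 1 (mod 41)  [q = 5: ≡ 1 ✗]
9^20 ≡ 1 shows ord(9) | 20, strictly less than φ(41); not a primitive root.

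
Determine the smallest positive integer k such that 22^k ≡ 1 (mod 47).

46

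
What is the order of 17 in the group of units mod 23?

22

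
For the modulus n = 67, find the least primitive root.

φ(67) = 67 − 1 = 66 = 2 · 3 · 11.
Test candidates g = 2, 3, … against the prime factors q ∈ {2, 3, 11} of φ(67): g is a generator iff g^(66/q) ≢ 1 for every such q.
g = 2: 2^33 ≡ 66; 2^22 ≡ 37; 2^6 ≡ 64 — none is 1, so 2 is a primitive root.
Hence the least primitive root of 67 is 2.

2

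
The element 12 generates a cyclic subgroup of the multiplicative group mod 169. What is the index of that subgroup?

6

Since 12 ∈ (Z/169Z)^×, its order divides φ(169) = φ(13^2) = 13·(13−1) = 156 = 2^2 · 3 · 13.
Divisors of 156: 1, 2, 3, 4, 6, 12, 13, 26, 39, 52, 78, 156.
Check 12^d mod 169 for each divisor in increasing order:
12^1 ≡ 12
12^2 ≡ 144
12^3 ≡ 38
12^4 ≡ 118
12^6 ≡ 92
12^12 ≡ 14
12^13 ≡ 168
12^26 ≡ 1
Thus |⟨12⟩| = ord(12) = 26.
[(Z/169Z)^× : ⟨12⟩] = 156/26 = 6.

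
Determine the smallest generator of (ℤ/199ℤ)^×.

3

φ(199) = 199 − 1 = 198 = 2 · 3^2 · 11.
g is a primitive root iff g^(198/q) ≢ 1 (mod 199) for each prime q ∈ {2, 3, 11}.
g = 2: 2^99 ≡ 1 — hits 1, so not a primitive root.
g = 3: 3^99 ≡ 198; 3^66 ≡ 106; 3^18 ≡ 125 — none is 1, so 3 is a primitive root.
Hence the least primitive root of 199 is 3.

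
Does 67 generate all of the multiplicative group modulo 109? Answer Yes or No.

φ(109) = 109 − 1 = 108 = 2^2 · 3^3.
An element g generates (Z/109Z)^× iff g^(108/q) ≢ 1 (mod 109) for each prime q ∈ {2, 3}.
67^54 ≡ 108 (mod 109)  [q = 2: ≢ 1 ✓]
67^36 ≡ 45 (mod 109)  [q = 3: ≢ 1 ✓]
Every test exponent gives a nontrivial residue, hence 67 generates the full group.

Yes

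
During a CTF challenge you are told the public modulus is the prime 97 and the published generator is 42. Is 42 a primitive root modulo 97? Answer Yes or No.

φ(97) = 97 − 1 = 96 = 2^5 · 3.
42 is a primitive root mod 97 iff 42^(φ(97)/q) ≢ 1 for every prime q | φ(97), i.e. q ∈ {2, 3}.
42^48 ≡ 96 (mod 97)  [q = 2: ≢ 1 ✓]
42^32 ≡ 1 (mod 97)  [q = 3: ≡ 1 ✗]
42^32 ≡ 1 shows ord(42) | 32, strictly less than φ(97); not a primitive root.

No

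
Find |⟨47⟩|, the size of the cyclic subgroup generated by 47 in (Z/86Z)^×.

The order of 47 must divide φ(86) = φ(2)·φ(43) = 1·42 = 42 = 2 · 3 · 7.
Divisors of 42: 1, 2, 3, 6, 7, 14, 21, 42.
Test each divisor d:
47^1 ≡ 47
47^2 ≡ 59
47^3 ≡ 21
47^6 ≡ 11
47^7 ≡ 1
Therefore the multiplicative order of 47 modulo 86 is 7.

7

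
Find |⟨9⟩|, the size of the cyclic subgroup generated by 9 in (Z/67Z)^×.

By Lagrange's theorem, ord_67(9) divides φ(67) = 67 − 1 = 66 = 2 · 3 · 11.
Divisors of 66: 1, 2, 3, 6, 11, 22, 33, 66.
Evaluate successive powers at the divisors of 66:
9^1 ≡ 9
9^2 ≡ 14
9^3 ≡ 59
9^6 ≡ 64
9^11 ≡ 1
So ord_67(9) = 11.

11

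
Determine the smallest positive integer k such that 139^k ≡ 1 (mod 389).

ord(139) | φ(389) = 389 − 1 = 388 = 2^2 · 97.
Divisors of 388: 1, 2, 4, 97, 194, 388.
Compute 139^d (mod 389) for the divisors d until we hit 1:
139^1 ≡ 139 (mod 389)
139^2 ≡ 260 (mod 389)
139^4 ≡ 303 (mod 389)
139^97 ≡ 274 (mod 389)
139^194 ≡ 388 (mod 389)
139^388 ≡ 1 (mod 389) ✓
Therefore the multiplicative order of 139 modulo 389 is 388.

388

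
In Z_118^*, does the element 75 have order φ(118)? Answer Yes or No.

φ(118) = φ(2)·φ(59) = 1·58 = 58 = 2 · 29.
It suffices to check that the order of 75 is not a proper divisor of 58: compute 75^(58/q) for q ∈ {2, 29}.
75^29 ≡ 1 (mod 118)  [q = 2: ≡ 1 ✗]
75^2 ≡ 79 (mod 118)  [q = 29: ≢ 1 ✓]
The check at q = 2 fails, so 75 generates a proper subgroup.

No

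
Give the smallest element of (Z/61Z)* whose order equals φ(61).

2

φ(61) = 61 − 1 = 60 = 2^2 · 3 · 5.
g is a primitive root iff g^(60/q) ≢ 1 (mod 61) for each prime q ∈ {2, 3, 5}.
g = 2: 2^30 ≡ 60; 2^20 ≡ 47; 2^12 ≡ 9 — none is 1, so 2 is a primitive root.
So 2 is the smallest generator of (Z/61Z)^×.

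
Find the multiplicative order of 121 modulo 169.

ord(121) | φ(169) = φ(13^2) = 13·(13−1) = 156 = 2^2 · 3 · 13.
Divisors of 156: 1, 2, 3, 4, 6, 12, 13, 26, 39, 52, 78, 156.
Test each divisor d:
121^1 ≡ 121 (mod 169)
121^2 ≡ 107 (mod 169)
121^3 ≡ 103 (mod 169)
121^4 ≡ 126 (mod 169)
121^6 ≡ 131 (mod 169)
121^12 ≡ 92 (mod 169)
121^13 ≡ 147 (mod 169)
121^26 ≡ 146 (mod 169)
121^39 ≡ 168 (mod 169)
121^52 ≡ 22 (mod 169)
121^78 ≡ 1 (mod 169) ✓
Hence ord(121) = 78.

78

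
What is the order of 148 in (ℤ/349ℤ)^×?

87

ord(148) | φ(349) = 349 − 1 = 348 = 2^2 · 3 · 29.
Divisors of 348: 1, 2, 3, 4, 6, 12, 29, 58, 87, 116, 174, 348.
Check 148^d mod 349 for each divisor in increasing order:
148^1 ≡ 148 (mod 349)
148^2 ≡ 266 (mod 349)
148^3 ≡ 280 (mod 349)
148^4 ≡ 258 (mod 349)
148^6 ≡ 224 (mod 349)
148^12 ≡ 269 (mod 349)
148^29 ≡ 122 (mod 349)
148^58 ≡ 226 (mod 349)
148^87 ≡ 1 (mod 349) ✓
The smallest such exponent is 87, so the order of 148 is 87.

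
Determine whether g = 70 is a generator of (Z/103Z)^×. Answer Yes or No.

Yes

φ(103) = 103 − 1 = 102 = 2 · 3 · 17.
70 is a primitive root mod 103 iff 70^(φ(103)/q) ≢ 1 for every prime q | φ(103), i.e. q ∈ {2, 3, 17}.
70^51 ≡ 102 (mod 103)  [q = 2: ≢ 1 ✓]
70^34 ≡ 56 (mod 103)  [q = 3: ≢ 1 ✓]
70^6 ≡ 100 (mod 103)  [q = 17: ≢ 1 ✓]
All checks pass, so 70 has order 102 and is a primitive root modulo 103.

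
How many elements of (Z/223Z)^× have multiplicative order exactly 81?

0

φ(223) = 223 − 1 = 222 = 2 · 3 · 37.
In a cyclic group of order 222, there are φ(d) elements of order d for each divisor d of 222, and zero for non-divisors.
81 does not divide 222, so no element of (Z/223Z)^× has order 81.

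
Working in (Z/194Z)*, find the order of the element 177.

96

The order of 177 must divide φ(194) = φ(2)·φ(97) = 1·96 = 96 = 2^5 · 3.
Divisors of 96: 1, 2, 3, 4, 6, 8, 12, 16, 24, 32, 48, 96.
Evaluate successive powers at the divisors of 96:
177^1 ≡ 177 (mod 194)
177^2 ≡ 95 (mod 194)
177^3 ≡ 131 (mod 194)
177^4 ≡ 101 (mod 194)
177^6 ≡ 89 (mod 194)
177^8 ≡ 113 (mod 194)
177^12 ≡ 161 (mod 194)
177^16 ≡ 159 (mod 194)
177^24 ≡ 119 (mod 194)
177^32 ≡ 61 (mod 194)
177^48 ≡ 193 (mod 194)
177^96 ≡ 1 (mod 194) ✓
The smallest such exponent is 96, so the order of 177 is 96.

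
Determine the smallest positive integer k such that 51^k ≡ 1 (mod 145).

14

By Lagrange's theorem, ord_145(51) divides φ(145) = φ(5·29) = (5−1)·(29−1) = 4·28 = 112 = 2^4 · 7.
Divisors of 112: 1, 2, 4, 7, 8, 14, 16, 28, 56, 112.
Test each divisor d:
51^1 ≡ 51 (mod 145)
51^2 ≡ 136 (mod 145)
51^4 ≡ 81 (mod 145)
51^7 ≡ 86 (mod 145)
51^8 ≡ 36 (mod 145)
51^14 ≡ 1 (mod 145) ✓
Hence ord(51) = 14.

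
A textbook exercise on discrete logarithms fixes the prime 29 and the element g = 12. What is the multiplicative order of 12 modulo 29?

4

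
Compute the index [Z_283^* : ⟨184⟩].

1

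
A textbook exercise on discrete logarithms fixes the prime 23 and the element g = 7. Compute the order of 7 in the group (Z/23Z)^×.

ord(7) | φ(23) = 23 − 1 = 22 = 2 · 11.
Divisors of 22: 1, 2, 11, 22.
Test each divisor d:
7^1 ≡ 7 (mod 23)
7^2 ≡ 3 (mod 23)
7^11 ≡ 22 (mod 23)
7^22 ≡ 1 (mod 23) ✓
The smallest such exponent is 22, so the order of 7 is 22.

22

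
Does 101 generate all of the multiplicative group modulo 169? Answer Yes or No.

No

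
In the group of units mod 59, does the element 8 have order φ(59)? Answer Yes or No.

Yes

φ(59) = 59 − 1 = 58 = 2 · 29.
An element g generates (Z/59Z)^× iff g^(58/q) ≢ 1 (mod 59) for each prime q ∈ {2, 29}.
8^29 ≡ 58 (mod 59)  [q = 2: ≢ 1 ✓]
8^2 ≡ 5 (mod 59)  [q = 29: ≢ 1 ✓]
None equal 1, so ord_59(8) = 58: 8 is a primitive root.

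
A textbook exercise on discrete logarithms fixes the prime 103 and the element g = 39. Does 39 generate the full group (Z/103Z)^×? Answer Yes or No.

φ(103) = 103 − 1 = 102 = 2 · 3 · 17.
39 is a primitive root mod 103 iff 39^(φ(103)/q) ≢ 1 for every prime q | φ(103), i.e. q ∈ {2, 3, 17}.
39^51 ≡ 102 (mod 103)  [q = 2: ≢ 1 ✓]
39^34 ≡ 1 (mod 103)  [q = 3: ≡ 1 ✗]
39^6 ≡ 81 (mod 103)  [q = 17: ≢ 1 ✓]
Since 39^34 ≡ 1, the order of 39 divides 34 < 102, so 39 is not a primitive root.

No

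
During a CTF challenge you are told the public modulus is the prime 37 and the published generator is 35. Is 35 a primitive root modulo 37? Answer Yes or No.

φ(37) = 37 − 1 = 36 = 2^2 · 3^2.
Test 35^(36/q) mod 37 for each prime factor q of 36:
35^18 ≡ 36 (mod 37)  [q = 2: ≢ 1 ✓]
35^12 ≡ 26 (mod 37)  [q = 3: ≢ 1 ✓]
Every test exponent gives a nontrivial residue, hence 35 generates the full group.

Yes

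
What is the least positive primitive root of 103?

φ(103) = 103 − 1 = 102 = 2 · 3 · 17.
Test candidates g = 2, 3, … against the prime factors q ∈ {2, 3, 17} of φ(103): g is a generator iff g^(102/q) ≢ 1 for every such q.
g = 2: 2^51 ≡ 1 — hits 1, so not a primitive root.
g = 3: 3^51 ≡ 102; 3^34 ≡ 1 — hits 1, so not a primitive root.
g = 4: 4^51 ≡ 1 — hits 1, so not a primitive root.
g = 5: 5^51 ≡ 102; 5^34 ≡ 56; 5^6 ≡ 72 — none is 1, so 5 is a primitive root.
So 5 is the smallest generator of (Z/103Z)^×.

5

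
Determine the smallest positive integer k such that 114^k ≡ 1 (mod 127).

126

The order of 114 must divide φ(127) = 127 − 1 = 126 = 2 · 3^2 · 7.
Divisors of 126: 1, 2, 3, 6, 7, 9, 14, 18, 21, 42, 63, 126.
Compute 114^d (mod 127) for the divisors d until we hit 1:
114^1 ≡ 114
114^2 ≡ 42
114^3 ≡ 89
114^6 ≡ 47
114^7 ≡ 24
114^9 ≡ 119
114^14 ≡ 68
114^18 ≡ 64
114^21 ≡ 108
114^42 ≡ 107
114^63 ≡ 126
114^126 ≡ 1
The smallest such exponent is 126, so the order of 114 is 126.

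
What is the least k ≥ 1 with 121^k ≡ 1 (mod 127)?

Since 121 ∈ (Z/127Z)^×, its order divides φ(127) = 127 − 1 = 126 = 2 · 3^2 · 7.
Divisors of 126: 1, 2, 3, 6, 7, 9, 14, 18, 21, 42, 63, 126.
Compute 121^d (mod 127) for the divisors d until we hit 1:
121^1 ≡ 121
121^2 ≡ 36
121^3 ≡ 38
121^6 ≡ 47
121^7 ≡ 99
121^9 ≡ 8
121^14 ≡ 22
121^18 ≡ 64
121^21 ≡ 19
121^42 ≡ 107
121^63 ≡ 1
So ord_127(121) = 63.

63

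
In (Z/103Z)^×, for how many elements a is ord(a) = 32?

0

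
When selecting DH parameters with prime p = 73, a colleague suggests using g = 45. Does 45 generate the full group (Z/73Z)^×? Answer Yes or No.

Yes

φ(73) = 73 − 1 = 72 = 2^3 · 3^2.
Test 45^(72/q) mod 73 for each prime factor q of 72:
45^36 ≡ 72 (mod 73)  [q = 2: ≢ 1 ✓]
45^24 ≡ 8 (mod 73)  [q = 3: ≢ 1 ✓]
All checks pass, so 45 has order 72 and is a primitive root modulo 73.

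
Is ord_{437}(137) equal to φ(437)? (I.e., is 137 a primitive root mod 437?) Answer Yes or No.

437 = 19 · 23 is a product of two distinct odd primes, so (Z/437Z)^× ≅ (Z/19Z)^× × (Z/23Z)^× is not cyclic.
No primitive root modulo 437 exists; in particular 137 is not one.

No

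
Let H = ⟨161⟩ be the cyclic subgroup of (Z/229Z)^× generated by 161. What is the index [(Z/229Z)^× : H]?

12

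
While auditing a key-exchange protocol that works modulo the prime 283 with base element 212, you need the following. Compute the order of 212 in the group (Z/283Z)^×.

94

By Lagrange's theorem, ord_283(212) divides φ(283) = 283 − 1 = 282 = 2 · 3 · 47.
Divisors of 282: 1, 2, 3, 6, 47, 94, 141, 282.
Test each divisor d:
212^1 ≡ 212 (mod 283)
212^2 ≡ 230 (mod 283)
212^3 ≡ 84 (mod 283)
212^6 ≡ 264 (mod 283)
212^47 ≡ 282 (mod 283)
212^94 ≡ 1 (mod 283) ✓
So ord_283(212) = 94.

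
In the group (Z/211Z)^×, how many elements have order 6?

2

φ(211) = 211 − 1 = 210 = 2 · 3 · 5 · 7.
(Z/211Z)^× is cyclic (|G| = 210); a cyclic group of order m has exactly φ(d) elements of each order d | m, and none otherwise.
6 = 2 · 3 divides 210, and φ(6) = 2.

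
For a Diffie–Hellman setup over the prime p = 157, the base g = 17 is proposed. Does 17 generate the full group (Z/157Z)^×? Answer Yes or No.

No

φ(157) = 157 − 1 = 156 = 2^2 · 3 · 13.
17 is a primitive root mod 157 iff 17^(φ(157)/q) ≢ 1 for every prime q | φ(157), i.e. q ∈ {2, 3, 13}.
17^78 ≡ 1 (mod 157)  [q = 2: ≡ 1 ✗]
17^52 ≡ 12 (mod 157)  [q = 3: ≢ 1 ✓]
17^12 ≡ 130 (mod 157)  [q = 13: ≢ 1 ✓]
The check at q = 2 fails, so 17 generates a proper subgroup.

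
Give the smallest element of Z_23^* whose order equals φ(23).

5

φ(23) = 23 − 1 = 22 = 2 · 11.
g is a primitive root iff g^(22/q) ≢ 1 (mod 23) for each prime q ∈ {2, 11}.
g = 2: 2^11 ≡ 1 — hits 1, so not a primitive root.
g = 3: 3^11 ≡ 1 — hits 1, so not a primitive root.
g = 4: 4^11 ≡ 1 — hits 1, so not a primitive root.
g = 5: 5^11 ≡ 22; 5^2 ≡ 2 — none is 1, so 5 is a primitive root.
Hence the least primitive root of 23 is 5.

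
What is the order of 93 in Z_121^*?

55

By Lagrange's theorem, ord_121(93) divides φ(121) = φ(11^2) = 11·(11−1) = 110 = 2 · 5 · 11.
Divisors of 110: 1, 2, 5, 10, 11, 22, 55, 110.
Evaluate successive powers at the divisors of 110:
93^1 ≡ 93
93^2 ≡ 58
93^5 ≡ 67
93^10 ≡ 12
93^11 ≡ 27
93^22 ≡ 3
93^55 ≡ 1
The smallest such exponent is 55, so the order of 93 is 55.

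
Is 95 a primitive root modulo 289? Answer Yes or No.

φ(289) = φ(17^2) = 17·(17−1) = 272 = 2^4 · 17.
95 is a primitive root mod 289 iff 95^(φ(289)/q) ≢ 1 for every prime q | φ(289), i.e. q ∈ {2, 17}.
95^136 ≡ 288 (mod 289)  [q = 2: ≢ 1 ✓]
95^16 ≡ 273 (mod 289)  [q = 17: ≢ 1 ✓]
All checks pass, so 95 has order 272 and is a primitive root modulo 289.

Yes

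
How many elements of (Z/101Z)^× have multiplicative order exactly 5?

φ(101) = 101 − 1 = 100 = 2^2 · 5^2.
In a cyclic group of order 100, there are φ(d) elements of order d for each divisor d of 100, and zero for non-divisors.
5 | 100, and φ(5) = 5 − 1 = 4.

4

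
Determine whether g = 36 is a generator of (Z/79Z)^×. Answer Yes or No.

No

φ(79) = 79 − 1 = 78 = 2 · 3 · 13.
It suffices to check that the order of 36 is not a proper divisor of 78: compute 36^(78/q) for q ∈ {2, 3, 13}.
36^39 ≡ 1 (mod 79)  [q = 2: ≡ 1 ✗]
36^26 ≡ 23 (mod 79)  [q = 3: ≢ 1 ✓]
36^6 ≡ 62 (mod 79)  [q = 13: ≢ 1 ✓]
36^39 ≡ 1 shows ord(36) | 39, strictly less than φ(79); not a primitive root.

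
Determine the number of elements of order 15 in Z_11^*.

0

φ(11) = 11 − 1 = 10 = 2 · 5.
In a cyclic group of order 10, there are φ(d) elements of order d for each divisor d of 10, and zero for non-divisors.
Since 15 ∤ 10, the count is 0.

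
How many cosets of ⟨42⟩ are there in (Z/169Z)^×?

ord(42) | φ(169) = φ(13^2) = 13·(13−1) = 156 = 2^2 · 3 · 13.
Divisors of 156: 1, 2, 3, 4, 6, 12, 13, 26, 39, 52, 78, 156.
Test each divisor d:
42^1 ≡ 42 (mod 169)
42^2 ≡ 74 (mod 169)
42^3 ≡ 66 (mod 169)
42^4 ≡ 68 (mod 169)
42^6 ≡ 131 (mod 169)
42^12 ≡ 92 (mod 169)
42^13 ≡ 146 (mod 169)
42^26 ≡ 22 (mod 169)
42^39 ≡ 1 (mod 169) ✓
So ord_169(42) = 39, hence |⟨42⟩| = 39.
[(Z/169Z)^× : ⟨42⟩] = 156/39 = 4.

4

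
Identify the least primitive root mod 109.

6

φ(109) = 109 − 1 = 108 = 2^2 · 3^3.
Test candidates g = 2, 3, … against the prime factors q ∈ {2, 3} of φ(109): g is a generator iff g^(108/q) ≢ 1 for every such q.
g = 2: 2^54 ≡ 108; 2^36 ≡ 1 — hits 1, so not a primitive root.
g = 3: 3^54 ≡ 1 — hits 1, so not a primitive root.
g = 4: 4^54 ≡ 1 — hits 1, so not a primitive root.
g = 5: 5^54 ≡ 1 — hits 1, so not a primitive root.
g = 6: 6^54 ≡ 108; 6^36 ≡ 63 — none is 1, so 6 is a primitive root.
Hence the least primitive root of 109 is 6.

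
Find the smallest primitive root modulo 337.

φ(337) = 337 − 1 = 336 = 2^4 · 3 · 7.
g is a primitive root iff g^(336/q) ≢ 1 (mod 337) for each prime q ∈ {2, 3, 7}.
g = 2: 2^168 ≡ 1 — hits 1, so not a primitive root.
g = 3: 3^168 ≡ 1 — hits 1, so not a primitive root.
g = 4: 4^168 ≡ 1 — hits 1, so not a primitive root.
g = 5: 5^168 ≡ 336; 5^112 ≡ 1 — hits 1, so not a primitive root.
g = 6: 6^168 ≡ 1 — hits 1, so not a primitive root.
g = 7: 7^168 ≡ 1 — hits 1, so not a primitive root.
g = 8: 8^168 ≡ 1 — hits 1, so not a primitive root.
g = 9: 9^168 ≡ 1 — hits 1, so not a primitive root.
g = 10: 10^168 ≡ 336; 10^112 ≡ 128; 10^48 ≡ 175 — none is 1, so 10 is a primitive root.
So 10 is the smallest generator of (Z/337Z)^×.

10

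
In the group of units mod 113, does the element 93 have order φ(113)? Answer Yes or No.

φ(113) = 113 − 1 = 112 = 2^4 · 7.
An element g generates (Z/113Z)^× iff g^(112/q) ≢ 1 (mod 113) for each prime q ∈ {2, 7}.
93^56 ≡ 112 (mod 113)  [q = 2: ≢ 1 ✓]
93^16 ≡ 28 (mod 113)  [q = 7: ≢ 1 ✓]
None equal 1, so ord_113(93) = 112: 93 is a primitive root.

Yes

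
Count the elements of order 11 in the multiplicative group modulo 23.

φ(23) = 23 − 1 = 22 = 2 · 11.
(Z/23Z)^× is cyclic (|G| = 22); a cyclic group of order m has exactly φ(d) elements of each order d | m, and none otherwise.
11 | 22, and φ(11) = 11 − 1 = 10.

10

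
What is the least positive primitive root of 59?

2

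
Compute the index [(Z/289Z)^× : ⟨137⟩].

16

By Lagrange's theorem, ord_289(137) divides φ(289) = φ(17^2) = 17·(17−1) = 272 = 2^4 · 17.
Divisors of 272: 1, 2, 4, 8, 16, 17, 34, 68, 136, 272.
Evaluate successive powers at the divisors of 272:
137^1 ≡ 137 (mod 289)
137^2 ≡ 273 (mod 289)
137^4 ≡ 256 (mod 289)
137^8 ≡ 222 (mod 289)
137^16 ≡ 154 (mod 289)
137^17 ≡ 1 (mod 289) ✓
Thus |⟨137⟩| = ord(137) = 17.
Index = |(Z/289Z)^×| / |⟨137⟩| = 272 / 17 = 16.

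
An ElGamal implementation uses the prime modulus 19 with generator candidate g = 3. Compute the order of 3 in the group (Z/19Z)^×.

18

The order of 3 must divide φ(19) = 19 − 1 = 18 = 2 · 3^2.
Divisors of 18: 1, 2, 3, 6, 9, 18.
Test each divisor d:
3^1 ≡ 3
3^2 ≡ 9
3^3 ≡ 8
3^6 ≡ 7
3^9 ≡ 18
3^18 ≡ 1
Hence ord(3) = 18.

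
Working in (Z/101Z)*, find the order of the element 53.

100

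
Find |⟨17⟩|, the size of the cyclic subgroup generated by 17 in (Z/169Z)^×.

The order of 17 must divide φ(169) = φ(13^2) = 13·(13−1) = 156 = 2^2 · 3 · 13.
Divisors of 156: 1, 2, 3, 4, 6, 12, 13, 26, 39, 52, 78, 156.
Evaluate successive powers at the divisors of 156:
17^1 ≡ 17 (mod 169)
17^2 ≡ 120 (mod 169)
17^3 ≡ 12 (mod 169)
17^4 ≡ 35 (mod 169)
17^6 ≡ 144 (mod 169)
17^12 ≡ 118 (mod 169)
17^13 ≡ 147 (mod 169)
17^26 ≡ 146 (mod 169)
17^39 ≡ 168 (mod 169)
17^52 ≡ 22 (mod 169)
17^78 ≡ 1 (mod 169) ✓
The smallest such exponent is 78, so the order of 17 is 78.

78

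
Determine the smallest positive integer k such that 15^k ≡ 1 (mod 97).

96

The order of 15 must divide φ(97) = 97 − 1 = 96 = 2^5 · 3.
Divisors of 96: 1, 2, 3, 4, 6, 8, 12, 16, 24, 32, 48, 96.
Compute 15^d (mod 97) for the divisors d until we hit 1:
15^1 ≡ 15 (mod 97)
15^2 ≡ 31 (mod 97)
15^3 ≡ 77 (mod 97)
15^4 ≡ 88 (mod 97)
15^6 ≡ 12 (mod 97)
15^8 ≡ 81 (mod 97)
15^12 ≡ 47 (mod 97)
15^16 ≡ 62 (mod 97)
15^24 ≡ 75 (mod 97)
15^32 ≡ 61 (mod 97)
15^48 ≡ 96 (mod 97)
15^96 ≡ 1 (mod 97) ✓
The smallest such exponent is 96, so the order of 15 is 96.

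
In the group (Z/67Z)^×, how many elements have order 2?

φ(67) = 67 − 1 = 66 = 2 · 3 · 11.
Since (Z/67Z)^× is cyclic of order 66, the number of elements of order d is φ(d) when d | 66 and 0 otherwise.
2 | 66, and φ(2) = 2 − 1 = 1.

1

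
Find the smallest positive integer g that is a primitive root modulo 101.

φ(101) = 101 − 1 = 100 = 2^2 · 5^2.
Test candidates g = 2, 3, … against the prime factors q ∈ {2, 5} of φ(101): g is a generator iff g^(100/q) ≢ 1 for every such q.
g = 2: 2^50 ≡ 100; 2^20 ≡ 95 — none is 1, so 2 is a primitive root.
Hence the least primitive root of 101 is 2.

2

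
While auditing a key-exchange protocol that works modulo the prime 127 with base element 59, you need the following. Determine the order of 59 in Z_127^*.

The order of 59 must divide φ(127) = 127 − 1 = 126 = 2 · 3^2 · 7.
Divisors of 126: 1, 2, 3, 6, 7, 9, 14, 18, 21, 42, 63, 126.
Test each divisor d:
59^1 ≡ 59 (mod 127)
59^2 ≡ 52 (mod 127)
59^3 ≡ 20 (mod 127)
59^6 ≡ 19 (mod 127)
59^7 ≡ 105 (mod 127)
59^9 ≡ 126 (mod 127)
59^14 ≡ 103 (mod 127)
59^18 ≡ 1 (mod 127) ✓
The smallest such exponent is 18, so the order of 59 is 18.

18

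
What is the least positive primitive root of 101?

2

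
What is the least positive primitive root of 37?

2

φ(37) = 37 − 1 = 36 = 2^2 · 3^2.
g is a primitive root iff g^(36/q) ≢ 1 (mod 37) for each prime q ∈ {2, 3}.
g = 2: 2^18 ≡ 36; 2^12 ≡ 26 — none is 1, so 2 is a primitive root.
So 2 is the smallest generator of (Z/37Z)^×.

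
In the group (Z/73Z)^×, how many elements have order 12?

φ(73) = 73 − 1 = 72 = 2^3 · 3^2.
Since (Z/73Z)^× is cyclic of order 72, the number of elements of order d is φ(d) when d | 72 and 0 otherwise.
12 = 2^2 · 3 divides 72, and φ(12) = 4.

4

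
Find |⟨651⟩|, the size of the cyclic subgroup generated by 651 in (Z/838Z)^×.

418

By Lagrange's theorem, ord_838(651) divides φ(838) = φ(2)·φ(419) = 1·418 = 418 = 2 · 11 · 19.
Divisors of 418: 1, 2, 11, 19, 22, 38, 209, 418.
Test each divisor d:
651^1 ≡ 651 (mod 838)
651^2 ≡ 611 (mod 838)
651^11 ≡ 359 (mod 838)
651^19 ≡ 769 (mod 838)
651^22 ≡ 667 (mod 838)
651^38 ≡ 571 (mod 838)
651^209 ≡ 837 (mod 838)
651^418 ≡ 1 (mod 838) ✓
So ord_838(651) = 418.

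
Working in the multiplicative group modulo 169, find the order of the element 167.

156

By Lagrange's theorem, ord_169(167) divides φ(169) = φ(13^2) = 13·(13−1) = 156 = 2^2 · 3 · 13.
Divisors of 156: 1, 2, 3, 4, 6, 12, 13, 26, 39, 52, 78, 156.
Check 167^d mod 169 for each divisor in increasing order:
167^1 ≡ 167 (mod 169)
167^2 ≡ 4 (mod 169)
167^3 ≡ 161 (mod 169)
167^4 ≡ 16 (mod 169)
167^6 ≡ 64 (mod 169)
167^12 ≡ 40 (mod 169)
167^13 ≡ 89 (mod 169)
167^26 ≡ 147 (mod 169)
167^39 ≡ 70 (mod 169)
167^52 ≡ 146 (mod 169)
167^78 ≡ 168 (mod 169)
167^156 ≡ 1 (mod 169) ✓
So ord_169(167) = 156.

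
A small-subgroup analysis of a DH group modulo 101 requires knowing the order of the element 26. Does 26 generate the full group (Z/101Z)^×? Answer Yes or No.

Yes

φ(101) = 101 − 1 = 100 = 2^2 · 5^2.
An element g generates (Z/101Z)^× iff g^(100/q) ≢ 1 (mod 101) for each prime q ∈ {2, 5}.
26^50 ≡ 100 (mod 101)  [q = 2: ≢ 1 ✓]
26^20 ≡ 36 (mod 101)  [q = 5: ≢ 1 ✓]
All checks pass, so 26 has order 100 and is a primitive root modulo 101.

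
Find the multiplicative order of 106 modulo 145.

28

By Lagrange's theorem, ord_145(106) divides φ(145) = φ(5·29) = (5−1)·(29−1) = 4·28 = 112 = 2^4 · 7.
Divisors of 112: 1, 2, 4, 7, 8, 14, 16, 28, 56, 112.
Check 106^d mod 145 for each divisor in increasing order:
106^1 ≡ 106 (mod 145)
106^2 ≡ 71 (mod 145)
106^4 ≡ 111 (mod 145)
106^7 ≡ 41 (mod 145)
106^8 ≡ 141 (mod 145)
106^14 ≡ 86 (mod 145)
106^16 ≡ 16 (mod 145)
106^28 ≡ 1 (mod 145) ✓
The smallest such exponent is 28, so the order of 106 is 28.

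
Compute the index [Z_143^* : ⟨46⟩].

2

ord(46) | φ(143) = φ(11·13) = (11−1)·(13−1) = 10·12 = 120 = 2^3 · 3 · 5.
Divisors of 120: 1, 2, 3, 4, 5, 6, 8, 10, 12, 15, 20, 24, 30, 40, 60, 120.
Test each divisor d:
46^1 ≡ 46 (mod 143)
46^2 ≡ 114 (mod 143)
46^3 ≡ 96 (mod 143)
46^4 ≡ 126 (mod 143)
46^5 ≡ 76 (mod 143)
46^6 ≡ 64 (mod 143)
46^8 ≡ 3 (mod 143)
46^10 ≡ 56 (mod 143)
46^12 ≡ 92 (mod 143)
46^15 ≡ 109 (mod 143)
46^20 ≡ 133 (mod 143)
46^24 ≡ 27 (mod 143)
46^30 ≡ 12 (mod 143)
46^40 ≡ 100 (mod 143)
46^60 ≡ 1 (mod 143) ✓
So ord_143(46) = 60, hence |⟨46⟩| = 60.
Index = |(Z/143Z)^×| / |⟨46⟩| = 120 / 60 = 2.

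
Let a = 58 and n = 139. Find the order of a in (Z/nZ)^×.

ord(58) | φ(139) = 139 − 1 = 138 = 2 · 3 · 23.
Divisors of 138: 1, 2, 3, 6, 23, 46, 69, 138.
Test each divisor d:
58^1 ≡ 58
58^2 ≡ 28
58^3 ≡ 95
58^6 ≡ 129
58^23 ≡ 43
58^46 ≡ 42
58^69 ≡ 138
58^138 ≡ 1
So ord_139(58) = 138.

138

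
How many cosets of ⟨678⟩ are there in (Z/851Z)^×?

Since 678 ∈ (Z/851Z)^×, its order divides φ(851) = φ(23·37) = (23−1)·(37−1) = 22·36 = 792 = 2^3 · 3^2 · 11.
Divisors of 792: 1, 2, 3, 4, 6, 8, 9, 11, 12, 18, 22, 24, 33, 36, 44, 66, 72, 88, 99, 132, 198, 264, 396, 792.
Check 678^d mod 851 for each divisor in increasing order:
678^1 ≡ 678
678^2 ≡ 144
678^3 ≡ 618
678^4 ≡ 312
678^6 ≡ 676
678^8 ≡ 330
678^9 ≡ 778
678^11 ≡ 551
678^12 ≡ 840
678^18 ≡ 223
678^22 ≡ 645
678^24 ≡ 121
678^33 ≡ 528
678^36 ≡ 371
678^44 ≡ 737
678^66 ≡ 507
678^72 ≡ 630
678^88 ≡ 231
678^99 ≡ 482
678^132 ≡ 47
678^198 ≡ 1
The order of 678 is 198, so the subgroup it generates has 198 elements.
[(Z/851Z)^× : ⟨678⟩] = 792/198 = 4.

4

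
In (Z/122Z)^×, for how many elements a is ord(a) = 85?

0

φ(122) = φ(2)·φ(61) = 1·60 = 60 = 2^2 · 3 · 5.
In a cyclic group of order 60, there are φ(d) elements of order d for each divisor d of 60, and zero for non-divisors.
Since 85 ∤ 60, the count is 0.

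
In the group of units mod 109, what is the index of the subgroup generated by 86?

ord(86) | φ(109) = 109 − 1 = 108 = 2^2 · 3^3.
Divisors of 108: 1, 2, 3, 4, 6, 9, 12, 18, 27, 36, 54, 108.
Check 86^d mod 109 for each divisor in increasing order:
86^1 ≡ 86 (mod 109)
86^2 ≡ 93 (mod 109)
86^3 ≡ 41 (mod 109)
86^4 ≡ 38 (mod 109)
86^6 ≡ 46 (mod 109)
86^9 ≡ 33 (mod 109)
86^12 ≡ 45 (mod 109)
86^18 ≡ 108 (mod 109)
86^27 ≡ 76 (mod 109)
86^36 ≡ 1 (mod 109) ✓
The order of 86 is 36, so the subgroup it generates has 36 elements.
The index is φ(109) / ord(86) = 108 / 36 = 3.

3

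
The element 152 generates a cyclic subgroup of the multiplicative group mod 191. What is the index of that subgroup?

19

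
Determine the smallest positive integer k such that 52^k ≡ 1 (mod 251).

125

By Lagrange's theorem, ord_251(52) divides φ(251) = 251 − 1 = 250 = 2 · 5^3.
Divisors of 250: 1, 2, 5, 10, 25, 50, 125, 250.
Check 52^d mod 251 for each divisor in increasing order:
52^1 ≡ 52 (mod 251)
52^2 ≡ 194 (mod 251)
52^5 ≡ 25 (mod 251)
52^10 ≡ 123 (mod 251)
52^25 ≡ 219 (mod 251)
52^50 ≡ 20 (mod 251)
52^125 ≡ 1 (mod 251) ✓
Therefore the multiplicative order of 52 modulo 251 is 125.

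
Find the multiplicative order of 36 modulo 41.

Since 36 ∈ (Z/41Z)^×, its order divides φ(41) = 41 − 1 = 40 = 2^3 · 5.
Divisors of 40: 1, 2, 4, 5, 8, 10, 20, 40.
Test each divisor d:
36^1 ≡ 36 (mod 41)
36^2 ≡ 25 (mod 41)
36^4 ≡ 10 (mod 41)
36^5 ≡ 32 (mod 41)
36^8 ≡ 18 (mod 41)
36^10 ≡ 40 (mod 41)
36^20 ≡ 1 (mod 41) ✓
The smallest such exponent is 20, so the order of 36 is 20.

20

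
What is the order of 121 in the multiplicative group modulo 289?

Since 121 ∈ (Z/289Z)^×, its order divides φ(289) = φ(17^2) = 17·(17−1) = 272 = 2^4 · 17.
Divisors of 272: 1, 2, 4, 8, 16, 17, 34, 68, 136, 272.
Compute 121^d (mod 289) for the divisors d until we hit 1:
121^1 ≡ 121 (mod 289)
121^2 ≡ 191 (mod 289)
121^4 ≡ 67 (mod 289)
121^8 ≡ 154 (mod 289)
121^16 ≡ 18 (mod 289)
121^17 ≡ 155 (mod 289)
121^34 ≡ 38 (mod 289)
121^68 ≡ 288 (mod 289)
121^136 ≡ 1 (mod 289) ✓
So ord_289(121) = 136.

136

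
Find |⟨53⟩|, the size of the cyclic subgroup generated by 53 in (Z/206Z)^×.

102

The order of 53 must divide φ(206) = φ(2)·φ(103) = 1·102 = 102 = 2 · 3 · 17.
Divisors of 102: 1, 2, 3, 6, 17, 34, 51, 102.
Compute 53^d (mod 206) for the divisors d until we hit 1:
53^1 ≡ 53 (mod 206)
53^2 ≡ 131 (mod 206)
53^3 ≡ 145 (mod 206)
53^6 ≡ 13 (mod 206)
53^17 ≡ 57 (mod 206)
53^34 ≡ 159 (mod 206)
53^51 ≡ 205 (mod 206)
53^102 ≡ 1 (mod 206) ✓
So ord_206(53) = 102.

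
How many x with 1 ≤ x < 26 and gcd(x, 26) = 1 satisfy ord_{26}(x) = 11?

φ(26) = φ(2)·φ(13) = 1·12 = 12 = 2^2 · 3.
Since (Z/26Z)^× is cyclic of order 12, the number of elements of order d is φ(d) when d | 12 and 0 otherwise.
Since 11 ∤ 12, the count is 0.

0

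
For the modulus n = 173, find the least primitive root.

φ(173) = 173 − 1 = 172 = 2^2 · 43.
Test candidates g = 2, 3, … against the prime factors q ∈ {2, 43} of φ(173): g is a generator iff g^(172/q) ≢ 1 for every such q.
g = 2: 2^86 ≡ 172; 2^4 ≡ 16 — none is 1, so 2 is a primitive root.
So 2 is the smallest generator of (Z/173Z)^×.

2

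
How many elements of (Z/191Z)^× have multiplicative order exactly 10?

4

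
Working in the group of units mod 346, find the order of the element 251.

86

Since 251 ∈ (Z/346Z)^×, its order divides φ(346) = φ(2)·φ(173) = 1·172 = 172 = 2^2 · 43.
Divisors of 172: 1, 2, 4, 43, 86, 172.
Test each divisor d:
251^1 ≡ 251
251^2 ≡ 29
251^4 ≡ 149
251^43 ≡ 345
251^86 ≡ 1
The smallest such exponent is 86, so the order of 251 is 86.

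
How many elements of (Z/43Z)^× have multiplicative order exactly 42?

12

φ(43) = 43 − 1 = 42 = 2 · 3 · 7.
In a cyclic group of order 42, there are φ(d) elements of order d for each divisor d of 42, and zero for non-divisors.
42 = 2 · 3 · 7 divides 42, and φ(42) = 12.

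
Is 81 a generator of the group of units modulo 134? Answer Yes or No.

No

φ(134) = φ(2)·φ(67) = 1·66 = 66 = 2 · 3 · 11.
It suffices to check that the order of 81 is not a proper divisor of 66: compute 81^(66/q) for q ∈ {2, 3, 11}.
81^33 ≡ 1 (mod 134)  [q = 2: ≡ 1 ✗]
81^22 ≡ 1 (mod 134)  [q = 3: ≡ 1 ✗]
81^6 ≡ 9 (mod 134)  [q = 11: ≢ 1 ✓]
The check at q = 2 fails, so 81 generates a proper subgroup.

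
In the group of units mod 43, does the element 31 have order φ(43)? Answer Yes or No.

No

φ(43) = 43 − 1 = 42 = 2 · 3 · 7.
31 is a primitive root mod 43 iff 31^(φ(43)/q) ≢ 1 for every prime q | φ(43), i.e. q ∈ {2, 3, 7}.
31^21 ≡ 1 (mod 43)  [q = 2: ≡ 1 ✗]
31^14 ≡ 36 (mod 43)  [q = 3: ≢ 1 ✓]
31^6 ≡ 21 (mod 43)  [q = 7: ≢ 1 ✓]
31^21 ≡ 1 shows ord(31) | 21, strictly less than φ(43); not a primitive root.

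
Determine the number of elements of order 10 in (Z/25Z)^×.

φ(25) = φ(5^2) = 5·(5−1) = 20 = 2^2 · 5.
(Z/25Z)^× is cyclic (|G| = 20); a cyclic group of order m has exactly φ(d) elements of each order d | m, and none otherwise.
10 = 2 · 5 divides 20, and φ(10) = 4.

4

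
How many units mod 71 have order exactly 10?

φ(71) = 71 − 1 = 70 = 2 · 5 · 7.
(Z/71Z)^× is cyclic (|G| = 70); a cyclic group of order m has exactly φ(d) elements of each order d | m, and none otherwise.
10 = 2 · 5 divides 70, and φ(10) = 4.

4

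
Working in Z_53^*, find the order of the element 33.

52

By Lagrange's theorem, ord_53(33) divides φ(53) = 53 − 1 = 52 = 2^2 · 13.
Divisors of 52: 1, 2, 4, 13, 26, 52.
Test each divisor d:
33^1 ≡ 33 (mod 53)
33^2 ≡ 29 (mod 53)
33^4 ≡ 46 (mod 53)
33^13 ≡ 23 (mod 53)
33^26 ≡ 52 (mod 53)
33^52 ≡ 1 (mod 53) ✓
So ord_53(33) = 52.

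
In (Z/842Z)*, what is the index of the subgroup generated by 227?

1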